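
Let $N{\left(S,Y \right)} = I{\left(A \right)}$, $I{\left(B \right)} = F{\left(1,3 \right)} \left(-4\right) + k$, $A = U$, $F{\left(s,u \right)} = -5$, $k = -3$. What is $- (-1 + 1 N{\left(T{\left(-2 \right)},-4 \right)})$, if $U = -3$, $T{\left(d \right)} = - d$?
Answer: $-16$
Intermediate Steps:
$A = -3$
$I{\left(B \right)} = 17$ ($I{\left(B \right)} = \left(-5\right) \left(-4\right) - 3 = 20 - 3 = 17$)
$N{\left(S,Y \right)} = 17$
$- (-1 + 1 N{\left(T{\left(-2 \right)},-4 \right)}) = - (-1 + 1 \cdot 17) = - (-1 + 17) = \left(-1\right) 16 = -16$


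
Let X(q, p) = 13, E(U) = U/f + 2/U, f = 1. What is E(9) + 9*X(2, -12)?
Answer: 1136/9 ≈ 126.22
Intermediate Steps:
E(U) = U + 2/U (E(U) = U/1 + 2/U = U*1 + 2/U = U + 2/U)
E(9) + 9*X(2, -12) = (9 + 2/9) + 9*13 = (9 + 2*(1/9)) + 117 = (9 + 2/9) + 117 = 83/9 + 117 = 1136/9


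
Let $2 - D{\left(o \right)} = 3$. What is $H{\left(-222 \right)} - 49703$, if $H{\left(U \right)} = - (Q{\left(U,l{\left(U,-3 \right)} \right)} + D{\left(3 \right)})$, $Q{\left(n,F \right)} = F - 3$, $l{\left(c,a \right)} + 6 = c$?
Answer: $-49471$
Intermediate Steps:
$l{\left(c,a \right)} = -6 + c$
$Q{\left(n,F \right)} = -3 + F$
$D{\left(o \right)} = -1$ ($D{\left(o \right)} = 2 - 3 = -1$)
$H{\left(U \right)} = 10 - U$ ($H{\left(U \right)} = - (\left(-3 + \left(-6 + U\right)\right) - 1) = - (\left(-9 + U\right) - 1) = - (-10 + U) = 10 - U$)
$H{\left(-222 \right)} - 49703 = \left(10 - -222\right) - 49703 = \left(10 + 222\right) - 49703 = 232 - 49703 = -49471$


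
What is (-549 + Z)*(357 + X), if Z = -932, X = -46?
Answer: -460591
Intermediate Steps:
(-549 + Z)*(357 + X) = (-549 - 932)*(357 - 46) = -1481*311 = -460591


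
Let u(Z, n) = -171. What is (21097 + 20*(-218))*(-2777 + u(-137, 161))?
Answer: -49340676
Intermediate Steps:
(21097 + 20*(-218))*(-2777 + u(-137, 161)) = (21097 + 20*(-218))*(-2777 - 171) = (21097 - 4360)*(-2948) = 16737*(-2948) = -49340676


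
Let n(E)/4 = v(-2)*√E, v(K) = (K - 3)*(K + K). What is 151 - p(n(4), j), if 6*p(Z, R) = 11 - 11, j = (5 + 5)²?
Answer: 151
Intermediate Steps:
v(K) = 2*K*(-3 + K) (v(K) = (-3 + K)*(2*K) = 2*K*(-3 + K))
j = 100 (j = 10² = 100)
n(E) = 80*√E (n(E) = 4*((2*(-2)*(-3 - 2))*√E) = 4*((2*(-2)*(-5))*√E) = 4*(20*√E) = 80*√E)
p(Z, R) = 0 (p(Z, R) = (11 - 11)/6 = (⅙)*0 = 0)
151 - p(n(4), j) = 151 - 1*0 = 151 + 0 = 151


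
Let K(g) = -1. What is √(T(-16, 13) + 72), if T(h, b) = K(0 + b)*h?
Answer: 2*√22 ≈ 9.3808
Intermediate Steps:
T(h, b) = -h
√(T(-16, 13) + 72) = √(-1*(-16) + 72) = √(16 + 72) = √88 = 2*√22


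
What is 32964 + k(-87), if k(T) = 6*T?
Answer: 32442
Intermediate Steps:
32964 + k(-87) = 32964 + 6*(-87) = 32964 - 522 = 32442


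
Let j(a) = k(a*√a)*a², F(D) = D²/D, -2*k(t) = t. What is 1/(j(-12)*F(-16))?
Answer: I*√3/82944 ≈ 2.0882e-5*I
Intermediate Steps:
k(t) = -t/2
F(D) = D
j(a) = -a^(7/2)/2 (j(a) = (-a*√a/2)*a² = (-a^(3/2)/2)*a² = -a^(7/2)/2)
1/(j(-12)*F(-16)) = 1/(-(-1728)*I*√3*(-16)) = 1/((1728*I*√3)*(-16)) = 1/(-27648*I*√3) = I*√3/82944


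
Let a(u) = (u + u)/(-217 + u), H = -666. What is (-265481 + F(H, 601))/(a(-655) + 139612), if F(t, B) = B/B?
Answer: -115749280/60871487 ≈ -1.9015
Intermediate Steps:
a(u) = 2*u/(-217 + u) (a(u) = (2*u)/(-217 + u) = 2*u/(-217 + u))
F(t, B) = 1
(-265481 + F(H, 601))/(a(-655) + 139612) = (-265481 + 1)/(2*(-655)/(-217 - 655) + 139612) = -265480/(2*(-655)/(-872) + 139612) = -265480/(2*(-655)*(-1/872) + 139612) = -265480/(655/436 + 139612) = -265480/60871487/436 = -265480*436/60871487 = -115749280/60871487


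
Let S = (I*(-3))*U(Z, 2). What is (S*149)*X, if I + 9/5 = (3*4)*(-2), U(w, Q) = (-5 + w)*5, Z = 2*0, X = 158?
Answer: -45553770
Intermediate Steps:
Z = 0
U(w, Q) = -25 + 5*w
I = -129/5 (I = -9/5 + (3*4)*(-2) = -9/5 + 12*(-2) = -9/5 - 24 = -129/5 ≈ -25.800)
S = -1935 (S = (-129/5*(-3))*(-25 + 5*0) = 387*(-25 + 0)/5 = (387/5)*(-25) = -1935)
(S*149)*X = -1935*149*158 = -288315*158 = -45553770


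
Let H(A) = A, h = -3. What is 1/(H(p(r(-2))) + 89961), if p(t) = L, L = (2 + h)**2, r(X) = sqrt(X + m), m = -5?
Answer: 1/89962 ≈ 1.1116e-5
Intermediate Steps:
r(X) = sqrt(-5 + X) (r(X) = sqrt(X - 5) = sqrt(-5 + X))
L = 1 (L = (2 - 3)**2 = (-1)**2 = 1)
p(t) = 1
1/(H(p(r(-2))) + 89961) = 1/(1 + 89961) = 1/89962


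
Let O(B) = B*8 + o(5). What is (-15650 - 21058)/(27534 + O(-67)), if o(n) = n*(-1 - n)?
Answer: -9177/6742 ≈ -1.3612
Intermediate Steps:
O(B) = -30 + 8*B (O(B) = B*8 - 1*5*(1 + 5) = 8*B - 1*5*6 = 8*B - 30 = -30 + 8*B)
(-15650 - 21058)/(27534 + O(-67)) = (-15650 - 21058)/(27534 + (-30 + 8*(-67))) = -36708/(27534 + (-30 - 536)) = -36708/(27534 - 566) = -36708/26968 = -36708*1/26968 = -9177/6742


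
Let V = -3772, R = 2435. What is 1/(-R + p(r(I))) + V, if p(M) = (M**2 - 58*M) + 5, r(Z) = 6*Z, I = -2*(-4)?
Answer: -10976521/2910 ≈ -3772.0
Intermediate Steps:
I = 8
p(M) = 5 + M**2 - 58*M
1/(-R + p(r(I))) + V = 1/(-1*2435 + (5 + (6*8)**2 - 348*8)) - 3772 = 1/(-2435 + (5 + 48**2 - 58*48)) - 3772 = 1/(-2435 + (5 + 2304 - 2784)) - 3772 = 1/(-2435 - 475) - 3772 = 1/(-2910) - 3772 = -1/2910 - 3772 = -10976521/2910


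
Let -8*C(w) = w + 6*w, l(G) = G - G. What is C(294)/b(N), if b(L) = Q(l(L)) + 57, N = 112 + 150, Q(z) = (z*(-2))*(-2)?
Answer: -343/76 ≈ -4.5132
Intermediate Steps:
l(G) = 0
C(w) = -7*w/8 (C(w) = -(w + 6*w)/8 = -7*w/8)
Q(z) = 4*z (Q(z) = -2*z*(-2) = 4*z)
N = 262
b(L) = 57 (b(L) = 4*0 + 57 = 0 + 57 = 57)
C(294)/b(N) = -7/8*294/57 = -1029/4*1/57 = -343/76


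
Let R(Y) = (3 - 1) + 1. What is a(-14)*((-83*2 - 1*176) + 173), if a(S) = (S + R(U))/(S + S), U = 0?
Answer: -1859/28 ≈ -66.393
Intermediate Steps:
R(Y) = 3 (R(Y) = 2 + 1 = 3)
a(S) = (3 + S)/(2*S) (a(S) = (S + 3)/(S + S) = (3 + S)/((2*S)) = (3 + S)*(1/(2*S)) = (3 + S)/(2*S))
a(-14)*((-83*2 - 1*176) + 173) = ((1/2)*(3 - 14)/(-14))*((-83*2 - 1*176) + 173) = ((1/2)*(-1/14)*(-11))*((-166 - 176) + 173) = 11*(-342 + 173)/28 = (11/28)*(-169) = -1859/28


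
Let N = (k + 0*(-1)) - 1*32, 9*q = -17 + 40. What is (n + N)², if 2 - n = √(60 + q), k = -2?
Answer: (96 + √563)²/9 ≈ 1592.7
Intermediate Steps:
q = 23/9 (q = (-17 + 40)/9 = (⅑)*23 = 23/9 ≈ 2.5556)
n = 2 - √563/3 (n = 2 - √(60 + 23/9) = 2 - √(563/9) = 2 - √563/3 ≈ -5.9092)
N = -34 (N = (-2 + 0*(-1)) - 1*32 = (-2 + 0) - 32 = -2 - 32 = -34)
(n + N)² = ((2 - √563/3) - 34)² = (-32 - √563/3)²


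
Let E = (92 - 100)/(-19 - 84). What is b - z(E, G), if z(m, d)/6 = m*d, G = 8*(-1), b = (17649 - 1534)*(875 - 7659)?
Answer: -11260388096/103 ≈ -1.0932e+8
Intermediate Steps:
b = -109324160 (b = 16115*(-6784) = -109324160)
G = -8
E = 8/103 (E = -8/(-103) = -8*(-1/103) = 8/103 ≈ 0.077670)
z(m, d) = 6*d*m (z(m, d) = 6*(m*d) = 6*(d*m) = 6*d*m)
b - z(E, G) = -109324160 - 6*(-8)*8/103 = -109324160 - 1*(-384/103) = -109324160 + 384/103 = -11260388096/103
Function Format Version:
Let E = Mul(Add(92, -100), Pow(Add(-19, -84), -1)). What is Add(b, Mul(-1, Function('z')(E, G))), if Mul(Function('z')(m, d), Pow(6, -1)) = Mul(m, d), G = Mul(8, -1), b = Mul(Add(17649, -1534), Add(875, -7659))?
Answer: Rational(-11260388096, 103) ≈ -1.0932e+8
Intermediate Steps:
b = -109324160 (b = Mul(16115, -6784) = -109324160)
G = -8
E = Rational(8, 103) (E = Mul(-8, Pow(-103, -1)) = Mul(-8, Rational(-1, 103)) = Rational(8, 103) ≈ 0.077670)
Function('z')(m, d) = Mul(6, d, m) (Function('z')(m, d) = Mul(6, Mul(m, d)) = Mul(6, Mul(d, m)) = Mul(6, d, m))
Add(b, Mul(-1, Function('z')(E, G))) = Add(-109324160, Mul(-1, Mul(6, -8, Rational(8, 103)))) = Add(-109324160, Mul(-1, Rational(-384, 103))) = Add(-109324160, Rational(384, 103)) = Rational(-11260388096, 103)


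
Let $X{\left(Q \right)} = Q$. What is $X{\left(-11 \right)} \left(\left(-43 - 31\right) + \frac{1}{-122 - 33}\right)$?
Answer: $\frac{126181}{155} \approx 814.07$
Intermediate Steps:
$X{\left(-11 \right)} \left(\left(-43 - 31\right) + \frac{1}{-122 - 33}\right) = - 11 \left(\left(-43 - 31\right) + \frac{1}{-122 - 33}\right) = - 11 \left(-74 + \frac{1}{-155}\right) = - 11 \left(-74 - \frac{1}{155}\right) = \left(-11\right) \left(- \frac{11471}{155}\right) = \frac{126181}{155}$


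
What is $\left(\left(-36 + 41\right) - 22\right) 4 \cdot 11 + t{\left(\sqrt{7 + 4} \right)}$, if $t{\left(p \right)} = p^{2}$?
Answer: $-737$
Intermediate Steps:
$\left(\left(-36 + 41\right) - 22\right) 4 \cdot 11 + t{\left(\sqrt{7 + 4} \right)} = \left(\left(-36 + 41\right) - 22\right) 4 \cdot 11 + \left(\sqrt{7 + 4}\right)^{2} = \left(5 - 22\right) 44 + \left(\sqrt{11}\right)^{2} = \left(-17\right) 44 + 11 = -748 + 11 = -737$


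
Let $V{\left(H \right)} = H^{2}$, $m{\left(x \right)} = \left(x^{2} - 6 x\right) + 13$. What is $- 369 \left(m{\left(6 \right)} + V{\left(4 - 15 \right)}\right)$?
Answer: $-49446$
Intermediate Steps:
$m{\left(x \right)} = 13 + x^{2} - 6 x$
$- 369 \left(m{\left(6 \right)} + V{\left(4 - 15 \right)}\right) = - 369 \left(\left(13 + 6^{2} - 36\right) + \left(4 - 15\right)^{2}\right) = - 369 \left(\left(13 + 36 - 36\right) + \left(4 - 15\right)^{2}\right) = - 369 \left(13 + \left(-11\right)^{2}\right) = - 369 \left(13 + 121\right) = \left(-369\right) 134 = -49446$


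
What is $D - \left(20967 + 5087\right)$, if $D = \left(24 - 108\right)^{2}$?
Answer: $-18998$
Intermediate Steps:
$D = 7056$ ($D = \left(-84\right)^{2} = 7056$)
$D - \left(20967 + 5087\right) = 7056 - \left(20967 + 5087\right) = 7056 - 26054 = -18998$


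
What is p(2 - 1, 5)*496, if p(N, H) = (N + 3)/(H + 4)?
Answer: 1984/9 ≈ 220.44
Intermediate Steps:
p(N, H) = (3 + N)/(4 + H)
p(2 - 1, 5)*496 = ((3 + (2 - 1))/(4 + 5))*496 = ((3 + 1)/9)*496 = ((⅑)*4)*496 = (4/9)*496 = 1984/9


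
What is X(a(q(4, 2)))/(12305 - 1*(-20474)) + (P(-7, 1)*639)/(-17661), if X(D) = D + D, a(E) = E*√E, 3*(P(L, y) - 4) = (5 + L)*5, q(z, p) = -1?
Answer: -142/5887 - 2*I/32779 ≈ -0.024121 - 6.1015e-5*I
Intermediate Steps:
P(L, y) = 37/3 + 5*L/3 (P(L, y) = 4 + ((5 + L)*5)/3 = 4 + (25 + 5*L)/3 = 4 + (25/3 + 5*L/3) = 37/3 + 5*L/3)
a(E) = E^(3/2)
X(D) = 2*D
X(a(q(4, 2)))/(12305 - 1*(-20474)) + (P(-7, 1)*639)/(-17661) = (2*(-1)^(3/2))/(12305 - 1*(-20474)) + ((37/3 + (5/3)*(-7))*639)/(-17661) = (2*(-I))/(12305 + 20474) + ((37/3 - 35/3)*639)*(-1/17661) = -2*I/32779 + ((⅔)*639)*(-1/17661) = -2*I*(1/32779) + 426*(-1/17661) = -2*I/32779 - 142/5887 = -142/5887 - 2*I/32779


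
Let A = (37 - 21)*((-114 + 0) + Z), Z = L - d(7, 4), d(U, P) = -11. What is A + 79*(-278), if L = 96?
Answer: -22074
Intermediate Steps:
Z = 107 (Z = 96 - 1*(-11) = 96 + 11 = 107)
A = -112 (A = (37 - 21)*((-114 + 0) + 107) = 16*(-114 + 107) = 16*(-7) = -112)
A + 79*(-278) = -112 + 79*(-278) = -112 - 21962 = -22074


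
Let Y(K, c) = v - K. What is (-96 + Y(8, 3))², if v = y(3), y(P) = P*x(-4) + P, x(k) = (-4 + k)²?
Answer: 8281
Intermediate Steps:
y(P) = 65*P (y(P) = P*(-4 - 4)² + P = P*(-8)² + P = P*64 + P = 64*P + P = 65*P)
v = 195 (v = 65*3 = 195)
Y(K, c) = 195 - K
(-96 + Y(8, 3))² = (-96 + (195 - 1*8))² = (-96 + (195 - 8))² = (-96 + 187)² = 91² = 8281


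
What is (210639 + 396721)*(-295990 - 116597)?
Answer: -250588840320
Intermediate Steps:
(210639 + 396721)*(-295990 - 116597) = 607360*(-412587) = -250588840320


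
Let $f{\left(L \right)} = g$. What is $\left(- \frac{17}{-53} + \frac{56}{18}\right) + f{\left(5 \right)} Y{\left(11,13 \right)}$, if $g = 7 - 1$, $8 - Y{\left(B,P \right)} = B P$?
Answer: $- \frac{384733}{477} \approx -806.57$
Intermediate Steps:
$Y{\left(B,P \right)} = 8 - B P$
$g = 6$
$f{\left(L \right)} = 6$
$\left(- \frac{17}{-53} + \frac{56}{18}\right) + f{\left(5 \right)} Y{\left(11,13 \right)} = \left(- \frac{17}{-53} + \frac{56}{18}\right) + 6 \left(8 - 11 \cdot 13\right) = \left(\left(-17\right) \left(- \frac{1}{53}\right) + 56 \cdot \frac{1}{18}\right) + 6 \left(8 - 143\right) = \left(\frac{17}{53} + \frac{28}{9}\right) + 6 \left(-135\right) = \frac{1637}{477} - 810 = - \frac{384733}{477}$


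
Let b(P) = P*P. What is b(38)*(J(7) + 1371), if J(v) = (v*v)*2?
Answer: 2121236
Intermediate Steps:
J(v) = 2*v**2 (J(v) = v**2*2 = 2*v**2)
b(P) = P**2
b(38)*(J(7) + 1371) = 38**2*(2*7**2 + 1371) = 1444*(2*49 + 1371) = 1444*(98 + 1371) = 1444*1469 = 2121236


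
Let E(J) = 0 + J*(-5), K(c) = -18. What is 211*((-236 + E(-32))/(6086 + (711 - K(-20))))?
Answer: -16036/6815 ≈ -2.3530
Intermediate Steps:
E(J) = -5*J (E(J) = 0 - 5*J = -5*J)
211*((-236 + E(-32))/(6086 + (711 - K(-20)))) = 211*((-236 - 5*(-32))/(6086 + (711 - 1*(-18)))) = 211*((-236 + 160)/(6086 + (711 + 18))) = 211*(-76/(6086 + 729)) = 211*(-76/6815) = -16036/6815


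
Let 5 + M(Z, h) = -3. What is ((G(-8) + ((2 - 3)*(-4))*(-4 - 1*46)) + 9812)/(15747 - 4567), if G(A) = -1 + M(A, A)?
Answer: 9603/11180 ≈ 0.85894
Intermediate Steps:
M(Z, h) = -8 (M(Z, h) = -5 - 3 = -8)
G(A) = -9 (G(A) = -1 - 8 = -9)
((G(-8) + ((2 - 3)*(-4))*(-4 - 1*46)) + 9812)/(15747 - 4567) = ((-9 + ((2 - 3)*(-4))*(-4 - 1*46)) + 9812)/(15747 - 4567) = ((-9 + (-1*(-4))*(-4 - 46)) + 9812)/11180 = ((-9 + 4*(-50)) + 9812)*(1/11180) = ((-9 - 200) + 9812)*(1/11180) = (-209 + 9812)*(1/11180) = 9603*(1/11180) = 9603/11180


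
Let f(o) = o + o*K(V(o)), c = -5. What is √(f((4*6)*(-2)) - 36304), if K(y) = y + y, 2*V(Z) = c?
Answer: 4*I*√2257 ≈ 190.03*I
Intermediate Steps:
V(Z) = -5/2 (V(Z) = (½)*(-5) = -5/2)
K(y) = 2*y
f(o) = -4*o (f(o) = o + o*(2*(-5/2)) = o + o*(-5) = o - 5*o = -4*o)
√(f((4*6)*(-2)) - 36304) = √(-4*4*6*(-2) - 36304) = √(-96*(-2) - 36304) = √(-4*(-48) - 36304) = √(192 - 36304) = √(-36112) = 4*I*√2257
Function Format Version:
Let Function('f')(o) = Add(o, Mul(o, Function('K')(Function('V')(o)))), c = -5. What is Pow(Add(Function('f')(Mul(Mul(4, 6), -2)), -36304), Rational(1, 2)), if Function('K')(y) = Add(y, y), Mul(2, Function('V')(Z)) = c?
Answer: Mul(4, I, Pow(2257, Rational(1, 2))) ≈ Mul(190.03, I)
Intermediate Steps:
Function('V')(Z) = Rational(-5, 2) (Function('V')(Z) = Mul(Rational(1, 2), -5) = Rational(-5, 2))
Function('K')(y) = Mul(2, y)
Function('f')(o) = Mul(-4, o) (Function('f')(o) = Add(o, Mul(o, Mul(2, Rational(-5, 2)))) = Add(o, Mul(o, -5)) = Add(o, Mul(-5, o)) = Mul(-4, o))
Pow(Add(Function('f')(Mul(Mul(4, 6), -2)), -36304), Rational(1, 2)) = Pow(Add(Mul(-4, Mul(Mul(4, 6), -2)), -36304), Rational(1, 2)) = Pow(Add(Mul(-4, Mul(24, -2)), -36304), Rational(1, 2)) = Pow(Add(Mul(-4, -48), -36304), Rational(1, 2)) = Pow(Add(192, -36304), Rational(1, 2)) = Pow(-36112, Rational(1, 2)) = Mul(4, I, Pow(2257, Rational(1, 2)))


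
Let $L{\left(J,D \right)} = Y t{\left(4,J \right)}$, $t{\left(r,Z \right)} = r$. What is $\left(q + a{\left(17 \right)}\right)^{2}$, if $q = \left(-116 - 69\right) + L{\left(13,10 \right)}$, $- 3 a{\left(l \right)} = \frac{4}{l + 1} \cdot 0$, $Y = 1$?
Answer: $32761$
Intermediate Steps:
$L{\left(J,D \right)} = 4$ ($L{\left(J,D \right)} = 1 \cdot 4 = 4$)
$a{\left(l \right)} = 0$ ($a{\left(l \right)} = - \frac{\frac{4}{l + 1} \cdot 0}{3} = - \frac{\frac{4}{1 + l} 0}{3} = \left(- \frac{1}{3}\right) 0 = 0$)
$q = -181$ ($q = \left(-116 - 69\right) + 4 = -185 + 4 = -181$)
$\left(q + a{\left(17 \right)}\right)^{2} = \left(-181 + 0\right)^{2} = \left(-181\right)^{2} = 32761$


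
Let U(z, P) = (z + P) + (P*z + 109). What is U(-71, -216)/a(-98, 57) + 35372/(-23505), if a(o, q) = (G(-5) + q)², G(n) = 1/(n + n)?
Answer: 24176804908/7610002305 ≈ 3.1770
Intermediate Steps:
G(n) = 1/(2*n)
a(o, q) = (-⅒ + q)² (a(o, q) = ((½)/(-5) + q)² = ((½)*(-⅕) + q)² = (-⅒ + q)²)
U(z, P) = 109 + P + z + P*z (U(z, P) = (P + z) + (109 + P*z) = 109 + P + z + P*z)
U(-71, -216)/a(-98, 57) + 35372/(-23505) = (109 - 216 - 71 - 216*(-71))/(((-1 + 10*57)²/100)) + 35372/(-23505) = (109 - 216 - 71 + 15336)/(((-1 + 570)²/100)) + 35372*(-1/23505) = 15158/(((1/100)*569²)) - 35372/23505 = 15158/(((1/100)*323761)) - 35372/23505 = 15158/(323761/100) - 35372/23505 = 15158*(100/323761) - 35372/23505 = 1515800/323761 - 35372/23505 = 24176804908/7610002305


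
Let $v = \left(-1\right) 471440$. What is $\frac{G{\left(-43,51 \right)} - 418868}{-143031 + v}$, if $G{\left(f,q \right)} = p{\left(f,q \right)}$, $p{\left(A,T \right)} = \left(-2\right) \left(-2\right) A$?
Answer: $\frac{419040}{614471} \approx 0.68195$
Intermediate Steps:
$p{\left(A,T \right)} = 4 A$
$v = -471440$
$G{\left(f,q \right)} = 4 f$
$\frac{G{\left(-43,51 \right)} - 418868}{-143031 + v} = \frac{4 \left(-43\right) - 418868}{-143031 - 471440} = \frac{-172 - 418868}{-614471} = \left(-419040\right) \left(- \frac{1}{614471}\right) = \frac{419040}{614471}$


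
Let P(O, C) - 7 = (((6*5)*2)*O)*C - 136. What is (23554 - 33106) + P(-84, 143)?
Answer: -730401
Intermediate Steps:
P(O, C) = -129 + 60*C*O (P(O, C) = 7 + ((((6*5)*2)*O)*C - 136) = 7 + (((30*2)*O)*C - 136) = 7 + ((60*O)*C - 136) = 7 + (60*C*O - 136) = 7 + (-136 + 60*C*O) = -129 + 60*C*O)
(23554 - 33106) + P(-84, 143) = (23554 - 33106) + (-129 + 60*143*(-84)) = -9552 + (-129 - 720720) = -9552 - 720849 = -730401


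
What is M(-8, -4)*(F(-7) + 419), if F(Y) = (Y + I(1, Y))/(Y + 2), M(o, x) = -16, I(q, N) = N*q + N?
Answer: -33856/5 ≈ -6771.2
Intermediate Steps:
I(q, N) = N + N*q
F(Y) = 3*Y/(2 + Y) (F(Y) = (Y + Y*(1 + 1))/(Y + 2) = (Y + Y*2)/(2 + Y) = (Y + 2*Y)/(2 + Y) = (3*Y)/(2 + Y) = 3*Y/(2 + Y))
M(-8, -4)*(F(-7) + 419) = -16*(3*(-7)/(2 - 7) + 419) = -16*(3*(-7)/(-5) + 419) = -16*(3*(-7)*(-⅕) + 419) = -16*(21/5 + 419) = -16*2116/5 = -33856/5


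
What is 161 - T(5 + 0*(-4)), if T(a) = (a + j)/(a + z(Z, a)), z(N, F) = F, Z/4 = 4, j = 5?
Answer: 160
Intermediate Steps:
Z = 16 (Z = 4*4 = 16)
T(a) = (5 + a)/(2*a) (T(a) = (a + 5)/(a + a) = (5 + a)/((2*a)) = (5 + a)*(1/(2*a)) = (5 + a)/(2*a))
161 - T(5 + 0*(-4)) = 161 - (5 + (5 + 0*(-4)))/(2*(5 + 0*(-4))) = 161 - (5 + (5 + 0))/(2*(5 + 0)) = 161 - (5 + 5)/(2*5) = 161 - 10/(2*5) = 161 - 1*1 = 161 - 1 = 160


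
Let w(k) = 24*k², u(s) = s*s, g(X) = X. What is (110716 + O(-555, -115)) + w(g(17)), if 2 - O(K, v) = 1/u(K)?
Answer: 36240373349/308025 ≈ 1.1765e+5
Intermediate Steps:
u(s) = s²
O(K, v) = 2 - 1/K² (O(K, v) = 2 - 1/(K²) = 2 - 1/K²)
(110716 + O(-555, -115)) + w(g(17)) = (110716 + (2 - 1/(-555)²)) + 24*17² = (110716 + (2 - 1*1/308025)) + 24*289 = (110716 + (2 - 1/308025)) + 6936 = (110716 + 616049/308025) + 6936 = 34103911949/308025 + 6936 = 36240373349/308025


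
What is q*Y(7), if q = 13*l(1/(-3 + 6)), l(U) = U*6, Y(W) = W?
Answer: 182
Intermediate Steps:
l(U) = 6*U
q = 26 (q = 13*(6/(-3 + 6)) = 13*(6/3) = 13*(6*(⅓)) = 13*2 = 26)
q*Y(7) = 26*7 = 182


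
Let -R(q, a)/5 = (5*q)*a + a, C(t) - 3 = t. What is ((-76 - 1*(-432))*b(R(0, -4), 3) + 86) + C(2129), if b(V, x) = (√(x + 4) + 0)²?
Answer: 4710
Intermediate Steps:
C(t) = 3 + t
R(q, a) = -5*a - 25*a*q (R(q, a) = -5*((5*q)*a + a) = -5*(5*a*q + a) = -5*(a + 5*a*q) = -5*a - 25*a*q)
b(V, x) = 4 + x (b(V, x) = (√(4 + x) + 0)² = (√(4 + x))² = 4 + x)
((-76 - 1*(-432))*b(R(0, -4), 3) + 86) + C(2129) = ((-76 - 1*(-432))*(4 + 3) + 86) + (3 + 2129) = ((-76 + 432)*7 + 86) + 2132 = (356*7 + 86) + 2132 = (2492 + 86) + 2132 = 2578 + 2132 = 4710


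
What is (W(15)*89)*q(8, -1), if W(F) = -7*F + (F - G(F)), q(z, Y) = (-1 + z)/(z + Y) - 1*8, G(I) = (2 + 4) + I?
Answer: 69153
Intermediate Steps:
G(I) = 6 + I
q(z, Y) = -8 + (-1 + z)/(Y + z) (q(z, Y) = (-1 + z)/(Y + z) - 8 = -8 + (-1 + z)/(Y + z))
W(F) = -6 - 7*F (W(F) = -7*F + (F - (6 + F)) = -7*F + (F + (-6 - F)) = -7*F - 6 = -6 - 7*F)
(W(15)*89)*q(8, -1) = ((-6 - 7*15)*89)*((-1 - 8*(-1) - 7*8)/(-1 + 8)) = ((-6 - 105)*89)*((-1 + 8 - 56)/7) = (-111*89)*((⅐)*(-49)) = -9879*(-7) = 69153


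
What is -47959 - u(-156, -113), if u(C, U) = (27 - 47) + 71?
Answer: -48010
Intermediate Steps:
u(C, U) = 51 (u(C, U) = -20 + 71 = 51)
-47959 - u(-156, -113) = -47959 - 1*51 = -47959 - 51 = -48010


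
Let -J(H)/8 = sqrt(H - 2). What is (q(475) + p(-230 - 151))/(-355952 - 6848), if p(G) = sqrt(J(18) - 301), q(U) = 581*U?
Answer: -11039/14512 - 3*I*sqrt(37)/362800 ≈ -0.76068 - 5.0298e-5*I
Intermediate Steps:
J(H) = -8*sqrt(-2 + H) (J(H) = -8*sqrt(H - 2) = -8*sqrt(-2 + H))
p(G) = 3*I*sqrt(37) (p(G) = sqrt(-8*sqrt(-2 + 18) - 301) = sqrt(-8*sqrt(16) - 301) = sqrt(-8*4 - 301) = sqrt(-32 - 301) = sqrt(-333) = 3*I*sqrt(37))
(q(475) + p(-230 - 151))/(-355952 - 6848) = (581*475 + 3*I*sqrt(37))/(-355952 - 6848) = (275975 + 3*I*sqrt(37))/(-362800) = (275975 + 3*I*sqrt(37))*(-1/362800) = -11039/14512 - 3*I*sqrt(37)/362800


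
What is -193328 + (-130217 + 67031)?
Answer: -256514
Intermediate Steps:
-193328 + (-130217 + 67031) = -193328 - 63186 = -256514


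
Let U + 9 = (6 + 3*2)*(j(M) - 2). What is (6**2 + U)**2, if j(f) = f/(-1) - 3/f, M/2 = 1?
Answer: 1521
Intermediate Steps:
M = 2 (M = 2*1 = 2)
j(f) = -f - 3/f (j(f) = f*(-1) - 3/f = -f - 3/f)
U = -75 (U = -9 + (6 + 3*2)*((-1*2 - 3/2) - 2) = -9 + (6 + 6)*((-2 - 3*1/2) - 2) = -9 + 12*((-2 - 3/2) - 2) = -9 + 12*(-7/2 - 2) = -9 + 12*(-11/2) = -9 - 66 = -75)
(6**2 + U)**2 = (6**2 - 75)**2 = (36 - 75)**2 = (-39)**2 = 1521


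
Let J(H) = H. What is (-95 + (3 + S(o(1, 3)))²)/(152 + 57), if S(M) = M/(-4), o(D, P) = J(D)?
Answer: -1399/3344 ≈ -0.41836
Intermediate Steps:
o(D, P) = D
S(M) = -M/4 (S(M) = M*(-¼) = -M/4)
(-95 + (3 + S(o(1, 3)))²)/(152 + 57) = (-95 + (3 - ¼*1)²)/(152 + 57) = (-95 + (3 - ¼)²)/209 = (-95 + (11/4)²)*(1/209) = (-95 + 121/16)*(1/209) = -1399/16*1/209 = -1399/3344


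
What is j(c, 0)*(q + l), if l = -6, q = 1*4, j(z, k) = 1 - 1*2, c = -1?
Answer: 2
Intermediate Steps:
j(z, k) = -1 (j(z, k) = 1 - 2 = -1)
q = 4
j(c, 0)*(q + l) = -(4 - 6) = -1*(-2) = 2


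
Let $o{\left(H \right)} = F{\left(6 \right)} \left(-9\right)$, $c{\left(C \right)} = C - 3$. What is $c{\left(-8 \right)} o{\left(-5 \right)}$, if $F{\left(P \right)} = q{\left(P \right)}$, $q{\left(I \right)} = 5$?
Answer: $495$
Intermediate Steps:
$c{\left(C \right)} = -3 + C$
$F{\left(P \right)} = 5$
$o{\left(H \right)} = -45$ ($o{\left(H \right)} = 5 \left(-9\right) = -45$)
$c{\left(-8 \right)} o{\left(-5 \right)} = \left(-3 - 8\right) \left(-45\right) = \left(-11\right) \left(-45\right) = 495$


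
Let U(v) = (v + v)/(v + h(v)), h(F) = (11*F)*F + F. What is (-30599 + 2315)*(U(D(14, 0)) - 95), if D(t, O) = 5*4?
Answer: 99408832/37 ≈ 2.6867e+6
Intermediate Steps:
h(F) = F + 11*F² (h(F) = 11*F² + F = F + 11*F²)
D(t, O) = 20
U(v) = 2*v/(v + v*(1 + 11*v)) (U(v) = (v + v)/(v + v*(1 + 11*v)) = (2*v)/(v + v*(1 + 11*v)) = 2*v/(v + v*(1 + 11*v)))
(-30599 + 2315)*(U(D(14, 0)) - 95) = (-30599 + 2315)*(2/(2 + 11*20) - 95) = -28284*(2/(2 + 220) - 95) = -28284*(2/222 - 95) = -28284*(2*(1/222) - 95) = -28284*(1/111 - 95) = -28284*(-10544/111) = 99408832/37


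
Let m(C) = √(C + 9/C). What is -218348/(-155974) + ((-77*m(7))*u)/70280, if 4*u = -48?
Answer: 8398/5999 + 33*√406/17570 ≈ 1.4377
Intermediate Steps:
u = -12 (u = (¼)*(-48) = -12)
-218348/(-155974) + ((-77*m(7))*u)/70280 = -218348/(-155974) + (-77*√(7 + 9/7)*(-12))/70280 = -218348*(-1/155974) + (-77*√(7 + 9*(⅐))*(-12))*(1/70280) = 8398/5999 + (-77*√(7 + 9/7)*(-12))*(1/70280) = 8398/5999 + (-11*√406*(-12))*(1/70280) = 8398/5999 + (132*√406)*(1/70280) = 8398/5999 + 33*√406/17570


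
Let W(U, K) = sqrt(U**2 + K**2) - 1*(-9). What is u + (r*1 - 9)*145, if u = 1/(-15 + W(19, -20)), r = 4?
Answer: -525619/725 + sqrt(761)/725 ≈ -724.95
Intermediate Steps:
W(U, K) = 9 + sqrt(K**2 + U**2) (W(U, K) = sqrt(K**2 + U**2) + 9 = 9 + sqrt(K**2 + U**2))
u = 1/(-6 + sqrt(761)) (u = 1/(-15 + (9 + sqrt((-20)**2 + 19**2))) = 1/(-15 + (9 + sqrt(400 + 361))) = 1/(-15 + (9 + sqrt(761))) = 1/(-6 + sqrt(761)) ≈ 0.046326)
u + (r*1 - 9)*145 = (6/725 + sqrt(761)/725) + (4*1 - 9)*145 = (6/725 + sqrt(761)/725) + (4 - 9)*145 = (6/725 + sqrt(761)/725) - 5*145 = (6/725 + sqrt(761)/725) - 725 = -525619/725 + sqrt(761)/725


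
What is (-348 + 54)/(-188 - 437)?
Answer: 294/625 ≈ 0.47040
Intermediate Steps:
(-348 + 54)/(-188 - 437) = -294/(-625) = -294*(-1/625) = 294/625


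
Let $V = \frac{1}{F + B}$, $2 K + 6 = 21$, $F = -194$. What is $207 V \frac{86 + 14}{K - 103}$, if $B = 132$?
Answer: $\frac{20700}{5921} \approx 3.496$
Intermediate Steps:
$K = \frac{15}{2}$ ($K = -3 + \frac{1}{2} \cdot 21 = -3 + \frac{21}{2} = \frac{15}{2} \approx 7.5$)
$V = - \frac{1}{62}$ ($V = \frac{1}{-194 + 132} = \frac{1}{-62} = - \frac{1}{62} \approx -0.016129$)
$207 V \frac{86 + 14}{K - 103} = 207 \left(- \frac{1}{62}\right) \frac{86 + 14}{\frac{15}{2} - 103} = - \frac{207 \frac{100}{- \frac{191}{2}}}{62} = - \frac{207 \cdot 100 \left(- \frac{2}{191}\right)}{62} = \left(- \frac{207}{62}\right) \left(- \frac{200}{191}\right) = \frac{20700}{5921}$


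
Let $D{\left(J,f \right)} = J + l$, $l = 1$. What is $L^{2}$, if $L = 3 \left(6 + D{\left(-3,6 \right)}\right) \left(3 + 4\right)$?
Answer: $7056$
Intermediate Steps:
$D{\left(J,f \right)} = 1 + J$ ($D{\left(J,f \right)} = J + 1 = 1 + J$)
$L = 84$ ($L = 3 \left(6 + \left(1 - 3\right)\right) \left(3 + 4\right) = 3 \left(6 - 2\right) 7 = 3 \cdot 4 \cdot 7 = 3 \cdot 28 = 84$)
$L^{2} = 84^{2} = 7056$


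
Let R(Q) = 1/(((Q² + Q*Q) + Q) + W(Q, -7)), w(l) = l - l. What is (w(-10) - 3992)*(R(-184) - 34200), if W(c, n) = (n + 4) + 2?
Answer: 9219218208808/67527 ≈ 1.3653e+8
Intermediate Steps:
W(c, n) = 6 + n (W(c, n) = (4 + n) + 2 = 6 + n)
w(l) = 0
R(Q) = 1/(-1 + Q + 2*Q²) (R(Q) = 1/(((Q² + Q*Q) + Q) + (6 - 7)) = 1/(((Q² + Q²) + Q) - 1) = 1/((2*Q² + Q) - 1) = 1/((Q + 2*Q²) - 1) = 1/(-1 + Q + 2*Q²))
(w(-10) - 3992)*(R(-184) - 34200) = (0 - 3992)*(1/(-1 - 184 + 2*(-184)²) - 34200) = -3992*(1/(-1 - 184 + 2*33856) - 34200) = -3992*(1/(-1 - 184 + 67712) - 34200) = -3992*(1/67527 - 34200) = -3992*(-2309423399/67527) = 9219218208808/67527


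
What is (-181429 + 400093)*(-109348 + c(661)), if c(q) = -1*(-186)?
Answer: -23869799568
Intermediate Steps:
c(q) = 186
(-181429 + 400093)*(-109348 + c(661)) = (-181429 + 400093)*(-109348 + 186) = 218664*(-109162) = -23869799568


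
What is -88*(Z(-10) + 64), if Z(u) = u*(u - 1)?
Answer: -15312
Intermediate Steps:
Z(u) = u*(-1 + u)
-88*(Z(-10) + 64) = -88*(-10*(-1 - 10) + 64) = -88*(-10*(-11) + 64) = -88*(110 + 64) = -88*174 = -15312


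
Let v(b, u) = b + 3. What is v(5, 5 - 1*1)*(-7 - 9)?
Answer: -128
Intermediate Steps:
v(b, u) = 3 + b
v(5, 5 - 1*1)*(-7 - 9) = (3 + 5)*(-7 - 9) = 8*(-16) = -128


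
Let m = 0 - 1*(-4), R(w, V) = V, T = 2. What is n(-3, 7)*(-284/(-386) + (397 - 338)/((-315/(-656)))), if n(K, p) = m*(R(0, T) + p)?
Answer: 30058408/6755 ≈ 4449.8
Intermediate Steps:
m = 4 (m = 0 + 4 = 4)
n(K, p) = 8 + 4*p (n(K, p) = 4*(2 + p) = 8 + 4*p)
n(-3, 7)*(-284/(-386) + (397 - 338)/((-315/(-656)))) = (8 + 4*7)*(-284/(-386) + (397 - 338)/((-315/(-656)))) = (8 + 28)*(-284*(-1/386) + 59/((-315*(-1/656)))) = 36*(142/193 + 59/(315/656)) = 36*(142/193 + 59*(656/315)) = 36*(142/193 + 38704/315) = 36*(7514602/60795) = 30058408/6755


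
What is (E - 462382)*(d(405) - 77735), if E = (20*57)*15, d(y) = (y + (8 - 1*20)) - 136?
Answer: 34499558796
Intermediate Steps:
d(y) = -148 + y (d(y) = (y + (8 - 20)) - 136 = (y - 12) - 136 = (-12 + y) - 136 = -148 + y)
E = 17100 (E = 1140*15 = 17100)
(E - 462382)*(d(405) - 77735) = (17100 - 462382)*((-148 + 405) - 77735) = -445282*(257 - 77735) = -445282*(-77478) = 34499558796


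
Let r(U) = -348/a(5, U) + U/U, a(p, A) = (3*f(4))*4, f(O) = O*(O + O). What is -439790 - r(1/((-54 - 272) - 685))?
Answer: -14073283/32 ≈ -4.3979e+5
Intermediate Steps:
f(O) = 2*O² (f(O) = O*(2*O) = 2*O²)
a(p, A) = 384 (a(p, A) = (3*(2*4²))*4 = (3*(2*16))*4 = (3*32)*4 = 96*4 = 384)
r(U) = 3/32 (r(U) = -348/384 + U/U = -348*1/384 + 1 = -29/32 + 1 = 3/32)
-439790 - r(1/((-54 - 272) - 685)) = -439790 - 1*3/32 = -439790 - 3/32 = -14073283/32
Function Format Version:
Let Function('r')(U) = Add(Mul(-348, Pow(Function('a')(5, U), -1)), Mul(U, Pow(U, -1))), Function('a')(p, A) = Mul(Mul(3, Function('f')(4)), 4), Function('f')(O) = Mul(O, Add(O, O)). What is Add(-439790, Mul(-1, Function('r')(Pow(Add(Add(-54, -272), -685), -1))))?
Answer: Rational(-14073283, 32) ≈ -4.3979e+5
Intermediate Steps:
Function('f')(O) = Mul(2, Pow(O, 2)) (Function('f')(O) = Mul(O, Mul(2, O)) = Mul(2, Pow(O, 2)))
Function('a')(p, A) = 384 (Function('a')(p, A) = Mul(Mul(3, Mul(2, Pow(4, 2))), 4) = Mul(Mul(3, Mul(2, 16)), 4) = Mul(Mul(3, 32), 4) = Mul(96, 4) = 384)
Function('r')(U) = Rational(3, 32) (Function('r')(U) = Add(Mul(-348, Pow(384, -1)), Mul(U, Pow(U, -1))) = Add(Mul(-348, Rational(1, 384)), 1) = Add(Rational(-29, 32), 1) = Rational(3, 32))
Add(-439790, Mul(-1, Function('r')(Pow(Add(Add(-54, -272), -685), -1)))) = Add(-439790, Mul(-1, Rational(3, 32))) = Add(-439790, Rational(-3, 32)) = Rational(-14073283, 32)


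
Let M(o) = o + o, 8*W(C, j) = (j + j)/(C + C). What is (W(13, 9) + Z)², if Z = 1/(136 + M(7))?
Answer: 528529/60840000 ≈ 0.0086872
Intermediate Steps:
W(C, j) = j/(8*C) (W(C, j) = ((j + j)/(C + C))/8 = ((2*j)/((2*C)))/8 = ((2*j)*(1/(2*C)))/8 = (j/C)/8 = j/(8*C))
M(o) = 2*o
Z = 1/150 (Z = 1/(136 + 2*7) = 1/(136 + 14) = 1/150 ≈ 0.0066667)
(W(13, 9) + Z)² = ((⅛)*9/13 + 1/150)² = ((⅛)*9*(1/13) + 1/150)² = (9/104 + 1/150)² = (727/7800)² = 528529/60840000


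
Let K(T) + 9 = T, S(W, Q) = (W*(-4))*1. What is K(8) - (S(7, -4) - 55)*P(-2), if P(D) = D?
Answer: -167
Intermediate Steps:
S(W, Q) = -4*W (S(W, Q) = -4*W*1 = -4*W)
K(T) = -9 + T
K(8) - (S(7, -4) - 55)*P(-2) = (-9 + 8) - (-4*7 - 55)*(-2) = -1 - (-28 - 55)*(-2) = -1 - (-83)*(-2) = -1 - 1*166 = -1 - 166 = -167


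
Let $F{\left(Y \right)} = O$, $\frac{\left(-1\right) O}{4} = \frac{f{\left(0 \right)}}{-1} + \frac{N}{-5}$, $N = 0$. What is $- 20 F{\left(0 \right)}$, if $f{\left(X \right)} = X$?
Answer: $0$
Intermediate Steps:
$O = 0$ ($O = - 4 \left(\frac{0}{-1} + \frac{0}{-5}\right) = - 4 \left(0 \left(-1\right) + 0 \left(- \frac{1}{5}\right)\right) = - 4 \left(0 + 0\right) = \left(-4\right) 0 = 0$)
$F{\left(Y \right)} = 0$
$- 20 F{\left(0 \right)} = \left(-20\right) 0 = 0$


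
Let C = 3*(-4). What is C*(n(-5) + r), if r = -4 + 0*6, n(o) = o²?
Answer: -252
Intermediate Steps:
r = -4 (r = -4 + 0 = -4)
C = -12
C*(n(-5) + r) = -12*((-5)² - 4) = -12*(25 - 4) = -12*21 = -252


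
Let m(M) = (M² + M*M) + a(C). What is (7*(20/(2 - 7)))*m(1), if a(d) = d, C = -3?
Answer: 28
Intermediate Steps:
m(M) = -3 + 2*M² (m(M) = (M² + M*M) - 3 = (M² + M²) - 3 = 2*M² - 3 = -3 + 2*M²)
(7*(20/(2 - 7)))*m(1) = (7*(20/(2 - 7)))*(-3 + 2*1²) = (7*(20/(-5)))*(-3 + 2*1) = (7*(20*(-⅕)))*(-3 + 2) = (7*(-4))*(-1) = -28*(-1) = 28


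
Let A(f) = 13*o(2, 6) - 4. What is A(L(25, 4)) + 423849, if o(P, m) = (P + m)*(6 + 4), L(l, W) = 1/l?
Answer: 424885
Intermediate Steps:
o(P, m) = 10*P + 10*m (o(P, m) = (P + m)*10 = 10*P + 10*m)
A(f) = 1036 (A(f) = 13*(10*2 + 10*6) - 4 = 13*(20 + 60) - 4 = 13*80 - 4 = 1040 - 4 = 1036)
A(L(25, 4)) + 423849 = 1036 + 423849 = 424885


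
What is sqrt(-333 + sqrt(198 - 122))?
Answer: sqrt(-333 + 2*sqrt(19)) ≈ 18.008*I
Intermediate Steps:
sqrt(-333 + sqrt(198 - 122)) = sqrt(-333 + sqrt(76)) = sqrt(-333 + 2*sqrt(19))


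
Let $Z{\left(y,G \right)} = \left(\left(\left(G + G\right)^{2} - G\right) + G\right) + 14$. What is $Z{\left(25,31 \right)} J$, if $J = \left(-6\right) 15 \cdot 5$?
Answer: $-1736100$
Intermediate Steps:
$Z{\left(y,G \right)} = 14 + 4 G^{2}$ ($Z{\left(y,G \right)} = \left(\left(\left(2 G\right)^{2} - G\right) + G\right) + 14 = \left(\left(4 G^{2} - G\right) + G\right) + 14 = \left(\left(- G + 4 G^{2}\right) + G\right) + 14 = 4 G^{2} + 14 = 14 + 4 G^{2}$)
$J = -450$ ($J = \left(-90\right) 5 = -450$)
$Z{\left(25,31 \right)} J = \left(14 + 4 \cdot 31^{2}\right) \left(-450\right) = \left(14 + 4 \cdot 961\right) \left(-450\right) = \left(14 + 3844\right) \left(-450\right) = 3858 \left(-450\right) = -1736100$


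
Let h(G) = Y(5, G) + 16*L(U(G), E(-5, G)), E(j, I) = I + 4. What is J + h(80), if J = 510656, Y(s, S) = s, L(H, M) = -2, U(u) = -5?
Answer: 510629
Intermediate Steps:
E(j, I) = 4 + I
h(G) = -27 (h(G) = 5 + 16*(-2) = 5 - 32 = -27)
J + h(80) = 510656 - 27 = 510629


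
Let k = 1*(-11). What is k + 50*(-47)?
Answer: -2361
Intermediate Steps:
k = -11
k + 50*(-47) = -11 + 50*(-47) = -11 - 2350 = -2361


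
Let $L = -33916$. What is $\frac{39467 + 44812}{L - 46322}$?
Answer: $- \frac{28093}{26746} \approx -1.0504$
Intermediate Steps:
$\frac{39467 + 44812}{L - 46322} = \frac{39467 + 44812}{-33916 - 46322} = \frac{84279}{-80238} = 84279 \left(- \frac{1}{80238}\right) = - \frac{28093}{26746}$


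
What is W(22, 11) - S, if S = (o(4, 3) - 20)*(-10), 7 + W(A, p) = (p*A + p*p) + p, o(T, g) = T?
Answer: 207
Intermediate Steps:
W(A, p) = -7 + p + p² + A*p (W(A, p) = -7 + ((p*A + p*p) + p) = -7 + ((A*p + p²) + p) = -7 + ((p² + A*p) + p) = -7 + (p + p² + A*p) = -7 + p + p² + A*p)
S = 160 (S = (4 - 20)*(-10) = -16*(-10) = 160)
W(22, 11) - S = (-7 + 11 + 11² + 22*11) - 1*160 = (-7 + 11 + 121 + 242) - 160 = 367 - 160 = 207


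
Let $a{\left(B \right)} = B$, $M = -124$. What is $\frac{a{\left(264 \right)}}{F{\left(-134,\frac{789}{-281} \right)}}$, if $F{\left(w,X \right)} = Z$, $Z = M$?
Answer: $- \frac{66}{31} \approx -2.129$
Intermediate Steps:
$Z = -124$
$F{\left(w,X \right)} = -124$
$\frac{a{\left(264 \right)}}{F{\left(-134,\frac{789}{-281} \right)}} = \frac{264}{-124} = 264 \left(- \frac{1}{124}\right) = - \frac{66}{31}$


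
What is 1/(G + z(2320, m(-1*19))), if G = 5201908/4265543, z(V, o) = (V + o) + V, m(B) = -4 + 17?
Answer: 4265543/19852773487 ≈ 0.00021486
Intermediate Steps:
m(B) = 13
z(V, o) = o + 2*V
G = 5201908/4265543 (G = 5201908*(1/4265543) = 5201908/4265543 ≈ 1.2195)
1/(G + z(2320, m(-1*19))) = 1/(5201908/4265543 + (13 + 2*2320)) = 1/(5201908/4265543 + (13 + 4640)) = 1/(5201908/4265543 + 4653) = 1/(19852773487/4265543) = 4265543/19852773487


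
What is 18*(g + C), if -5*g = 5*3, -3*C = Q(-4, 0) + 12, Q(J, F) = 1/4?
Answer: -255/2 ≈ -127.50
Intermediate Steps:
Q(J, F) = ¼
C = -49/12 (C = -(¼ + 12)/3 = -⅓*49/4 = -49/12 ≈ -4.0833)
g = -3 ≈ -3.0000
18*(g + C) = 18*(-3 - 49/12) = 18*(-85/12) = -255/2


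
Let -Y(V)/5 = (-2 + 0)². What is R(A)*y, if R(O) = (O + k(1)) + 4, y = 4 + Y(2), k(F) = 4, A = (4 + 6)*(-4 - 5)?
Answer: 1312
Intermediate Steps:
Y(V) = -20 (Y(V) = -5*(-2 + 0)² = -5*(-2)² = -5*4 = -20)
A = -90 (A = 10*(-9) = -90)
y = -16 (y = 4 - 20 = -16)
R(O) = 8 + O (R(O) = (O + 4) + 4 = (4 + O) + 4 = 8 + O)
R(A)*y = (8 - 90)*(-16) = -82*(-16) = 1312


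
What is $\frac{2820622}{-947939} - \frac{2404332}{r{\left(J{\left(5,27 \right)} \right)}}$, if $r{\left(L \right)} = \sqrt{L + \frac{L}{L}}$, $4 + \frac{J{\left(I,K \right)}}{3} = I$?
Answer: $- \frac{1139582856496}{947939} \approx -1.2022 \cdot 10^{6}$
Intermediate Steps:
$J{\left(I,K \right)} = -12 + 3 I$
$r{\left(L \right)} = \sqrt{1 + L}$ ($r{\left(L \right)} = \sqrt{L + 1} = \sqrt{1 + L}$)
$\frac{2820622}{-947939} - \frac{2404332}{r{\left(J{\left(5,27 \right)} \right)}} = \frac{2820622}{-947939} - \frac{2404332}{\sqrt{1 + \left(-12 + 3 \cdot 5\right)}} = 2820622 \left(- \frac{1}{947939}\right) - \frac{2404332}{\sqrt{1 + \left(-12 + 15\right)}} = - \frac{2820622}{947939} - \frac{2404332}{\sqrt{1 + 3}} = - \frac{2820622}{947939} - \frac{2404332}{\sqrt{4}} = - \frac{2820622}{947939} - \frac{2404332}{2} = - \frac{2820622}{947939} - 1202166 = - \frac{1139582856496}{947939}$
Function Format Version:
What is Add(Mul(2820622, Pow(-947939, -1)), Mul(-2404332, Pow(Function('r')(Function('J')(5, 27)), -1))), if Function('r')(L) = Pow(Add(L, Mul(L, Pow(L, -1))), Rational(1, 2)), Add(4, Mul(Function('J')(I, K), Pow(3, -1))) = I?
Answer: Rational(-1139582856496, 947939) ≈ -1.2022e+6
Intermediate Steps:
Function('J')(I, K) = Add(-12, Mul(3, I))
Function('r')(L) = Pow(Add(1, L), Rational(1, 2)) (Function('r')(L) = Pow(Add(L, 1), Rational(1, 2)) = Pow(Add(1, L), Rational(1, 2)))
Add(Mul(2820622, Pow(-947939, -1)), Mul(-2404332, Pow(Function('r')(Function('J')(5, 27)), -1))) = Add(Mul(2820622, Pow(-947939, -1)), Mul(-2404332, Pow(Pow(Add(1, Add(-12, Mul(3, 5))), Rational(1, 2)), -1))) = Add(Mul(2820622, Rational(-1, 947939)), Mul(-2404332, Pow(Pow(Add(1, Add(-12, 15)), Rational(1, 2)), -1))) = Add(Rational(-2820622, 947939), Mul(-2404332, Pow(Pow(Add(1, 3), Rational(1, 2)), -1))) = Add(Rational(-2820622, 947939), Mul(-2404332, Pow(Pow(4, Rational(1, 2)), -1))) = Add(Rational(-2820622, 947939), Mul(-2404332, Pow(2, -1))) = Add(Rational(-2820622, 947939), Mul(-2404332, Rational(1, 2))) = Add(Rational(-2820622, 947939), -1202166) = Rational(-1139582856496, 947939)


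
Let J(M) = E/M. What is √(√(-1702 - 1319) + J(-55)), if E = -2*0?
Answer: 3021^(¼)*√I ≈ 5.2423 + 5.2423*I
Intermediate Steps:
E = 0
J(M) = 0 (J(M) = 0/M = 0)
√(√(-1702 - 1319) + J(-55)) = √(√(-1702 - 1319) + 0) = √(√(-3021) + 0) = √(I*√3021 + 0) = √(I*√3021) = 3021^(¼)*√I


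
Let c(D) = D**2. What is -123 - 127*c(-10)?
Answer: -12823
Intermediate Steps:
-123 - 127*c(-10) = -123 - 127*(-10)**2 = -123 - 127*100 = -123 - 12700 = -12823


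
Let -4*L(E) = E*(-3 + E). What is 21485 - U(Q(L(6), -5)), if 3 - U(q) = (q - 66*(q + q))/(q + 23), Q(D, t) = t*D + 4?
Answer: 2119775/99 ≈ 21412.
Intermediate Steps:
L(E) = -E*(-3 + E)/4
Q(D, t) = 4 + D*t (Q(D, t) = D*t + 4 = 4 + D*t)
U(q) = 3 + 131*q/(23 + q) (U(q) = 3 - (q - 66*(q + q))/(q + 23) = 3 - (q - 132*q)/(23 + q) = 3 - (-131*q)/(23 + q) = 3 - (-131)*q/(23 + q) = 3 + 131*q/(23 + q))
21485 - U(Q(L(6), -5)) = 21485 - (69 + 134*(4 + ((¼)*6*(3 - 1*6))*(-5)))/(23 + (4 + ((¼)*6*(3 - 1*6))*(-5))) = 21485 - (69 + 134*(4 + ((¼)*6*(3 - 6))*(-5)))/(23 + (4 + ((¼)*6*(3 - 6))*(-5))) = 21485 - (69 + 134*(4 + ((¼)*6*(-3))*(-5)))/(23 + (4 + ((¼)*6*(-3))*(-5))) = 21485 - (69 + 134*(4 - 9/2*(-5)))/(23 + (4 - 9/2*(-5))) = 21485 - (69 + 134*(4 + 45/2))/(23 + (4 + 45/2)) = 21485 - (69 + 134*(53/2))/(23 + 53/2) = 21485 - (69 + 3551)/99/2 = 21485 - 2*3620/99 = 21485 - 1*7240/99 = 21485 - 7240/99 = 2119775/99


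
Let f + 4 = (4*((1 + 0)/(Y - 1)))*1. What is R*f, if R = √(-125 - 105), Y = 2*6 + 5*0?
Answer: -40*I*√230/11 ≈ -55.148*I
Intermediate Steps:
Y = 12 (Y = 12 + 0 = 12)
R = I*√230 (R = √(-230) = I*√230 ≈ 15.166*I)
f = -40/11 (f = -4 + (4*((1 + 0)/(12 - 1)))*1 = -4 + (4*(1/11))*1 = -4 + (4/11)*1 = -4 + 4/11 = -40/11 ≈ -3.6364)
R*f = (I*√230)*(-40/11) = -40*I*√230/11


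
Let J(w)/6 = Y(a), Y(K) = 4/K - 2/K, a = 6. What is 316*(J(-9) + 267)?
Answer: 85004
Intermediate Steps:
Y(K) = 2/K
J(w) = 2 (J(w) = 6*(2/6) = 6*(2*(⅙)) = 6*(⅓) = 2)
316*(J(-9) + 267) = 316*(2 + 267) = 316*269 = 85004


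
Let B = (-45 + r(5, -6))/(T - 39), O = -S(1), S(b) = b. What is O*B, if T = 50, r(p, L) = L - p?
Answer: 56/11 ≈ 5.0909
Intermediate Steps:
O = -1 (O = -1*1 = -1)
B = -56/11 (B = (-45 + (-6 - 1*5))/(50 - 39) = (-45 + (-6 - 5))/11 = (-45 - 11)*(1/11) = -56*1/11 = -56/11 ≈ -5.0909)
O*B = -1*(-56/11) = 56/11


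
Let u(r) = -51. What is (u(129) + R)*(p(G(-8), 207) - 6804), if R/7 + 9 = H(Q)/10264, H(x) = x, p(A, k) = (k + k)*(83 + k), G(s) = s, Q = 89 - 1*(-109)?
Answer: -16545427470/1283 ≈ -1.2896e+7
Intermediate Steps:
Q = 198 (Q = 89 + 109 = 198)
p(A, k) = 2*k*(83 + k) (p(A, k) = (2*k)*(83 + k) = 2*k*(83 + k))
R = -322623/5132 (R = -63 + 7*(198/10264) = -63 + 7*(198*(1/10264)) = -63 + 7*(99/5132) = -63 + 693/5132 = -322623/5132 ≈ -62.865)
(u(129) + R)*(p(G(-8), 207) - 6804) = (-51 - 322623/5132)*(2*207*(83 + 207) - 6804) = -584355*(2*207*290 - 6804)/5132 = -584355*(120060 - 6804)/5132 = -584355/5132*113256 = -16545427470/1283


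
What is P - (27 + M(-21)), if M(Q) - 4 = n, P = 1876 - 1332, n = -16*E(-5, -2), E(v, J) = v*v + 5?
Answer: 993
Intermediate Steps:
E(v, J) = 5 + v² (E(v, J) = v² + 5 = 5 + v²)
n = -480 (n = -16*(5 + (-5)²) = -16*(5 + 25) = -16*30 = -480)
P = 544
M(Q) = -476 (M(Q) = 4 - 480 = -476)
P - (27 + M(-21)) = 544 - (27 - 476) = 544 - 1*(-449) = 544 + 449 = 993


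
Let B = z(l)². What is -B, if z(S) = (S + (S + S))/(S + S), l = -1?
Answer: -9/4 ≈ -2.2500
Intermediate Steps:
z(S) = 3/2 (z(S) = (S + 2*S)/((2*S)) = (3*S)*(1/(2*S)) = 3/2)
B = 9/4 (B = (3/2)² = 9/4 ≈ 2.2500)
-B = -1*9/4 = -9/4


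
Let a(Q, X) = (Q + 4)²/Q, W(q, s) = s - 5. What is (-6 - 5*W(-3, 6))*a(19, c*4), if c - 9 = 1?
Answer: -5819/19 ≈ -306.26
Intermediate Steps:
c = 10 (c = 9 + 1 = 10)
W(q, s) = -5 + s
a(Q, X) = (4 + Q)²/Q
(-6 - 5*W(-3, 6))*a(19, c*4) = (-6 - 5*(-5 + 6))*((4 + 19)²/19) = (-6 - 5*1)*((1/19)*23²) = (-6 - 5)*((1/19)*529) = -11*529/19 = -5819/19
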